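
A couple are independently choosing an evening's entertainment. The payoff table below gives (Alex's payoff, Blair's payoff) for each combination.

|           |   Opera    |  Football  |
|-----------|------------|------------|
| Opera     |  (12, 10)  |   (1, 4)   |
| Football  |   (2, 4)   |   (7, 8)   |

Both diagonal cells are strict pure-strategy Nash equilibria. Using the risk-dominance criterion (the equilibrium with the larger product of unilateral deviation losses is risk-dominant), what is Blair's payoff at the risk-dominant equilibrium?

At both Opera: Alex loses 12 − 2 = 10 by deviating; Blair loses 10 − 4 = 6. Product = 10·6 = 60.
At both Football: Alex loses 7 − 1 = 6 by deviating; Blair loses 8 − 4 = 4. Product = 6·4 = 24.
60 > 24, so both Opera is risk-dominant. Blair's payoff there is 10.

10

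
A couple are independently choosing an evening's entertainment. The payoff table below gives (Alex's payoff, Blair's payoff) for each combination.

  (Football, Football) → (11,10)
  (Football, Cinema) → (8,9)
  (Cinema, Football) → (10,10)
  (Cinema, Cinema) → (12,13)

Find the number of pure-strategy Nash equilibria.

2

Both Football: Alex gets 11 (best alternative 10); Blair gets 10 (best alternative 9). Neither deviates — NE.
Both Cinema: Alex gets 12 (best alternative 8); Blair gets 13 (best alternative 10). Neither deviates — NE.
(Football, Cinema) is not a NE: Alex would switch to Cinema (12 > 8).
No other cell survives both best-response checks, so there are 2 pure NE.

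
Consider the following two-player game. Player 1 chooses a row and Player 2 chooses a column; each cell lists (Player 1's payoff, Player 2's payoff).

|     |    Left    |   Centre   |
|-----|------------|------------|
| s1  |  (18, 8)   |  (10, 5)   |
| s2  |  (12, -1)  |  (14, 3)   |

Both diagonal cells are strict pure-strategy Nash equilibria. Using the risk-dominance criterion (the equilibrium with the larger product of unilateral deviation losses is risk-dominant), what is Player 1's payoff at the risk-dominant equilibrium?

18

At (s1, Left): Player 1 loses 18 − 12 = 6 by deviating; Player 2 loses 8 − 5 = 3. Product = 6·3 = 18.
At (s2, Centre): Player 1 loses 14 − 10 = 4 by deviating; Player 2 loses 3 − (-1) = 4. Product = 4·4 = 16.
18 > 16, so (s1, Left) is risk-dominant. Player 1's payoff there is 18.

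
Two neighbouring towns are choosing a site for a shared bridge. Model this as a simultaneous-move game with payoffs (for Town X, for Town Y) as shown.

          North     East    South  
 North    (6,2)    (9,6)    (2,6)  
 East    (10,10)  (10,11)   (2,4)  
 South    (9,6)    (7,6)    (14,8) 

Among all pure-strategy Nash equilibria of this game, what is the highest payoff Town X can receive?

14

Both East is a pure NE (Town X: 10 ≥ 9; Town Y: 11 ≥ 10). Town X gets 10.
Both South is a pure NE (Town X: 14 ≥ 2; Town Y: 8 ≥ 6). Town X gets 14.
Every other cell has a profitable deviation for at least one player. Highest of {10, 14} is 14.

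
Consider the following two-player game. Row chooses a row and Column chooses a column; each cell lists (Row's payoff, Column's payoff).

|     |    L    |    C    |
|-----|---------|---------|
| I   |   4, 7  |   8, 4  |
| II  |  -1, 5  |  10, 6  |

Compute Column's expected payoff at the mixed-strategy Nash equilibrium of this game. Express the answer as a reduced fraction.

11/2

Row mixes with probability p on I, chosen so Column is indifferent: 7p + 5(1−p) = 4p + 6(1−p) gives p = 1/4.
Column's expected payoff is 7·1/4 + 5·3/4 = 11/2.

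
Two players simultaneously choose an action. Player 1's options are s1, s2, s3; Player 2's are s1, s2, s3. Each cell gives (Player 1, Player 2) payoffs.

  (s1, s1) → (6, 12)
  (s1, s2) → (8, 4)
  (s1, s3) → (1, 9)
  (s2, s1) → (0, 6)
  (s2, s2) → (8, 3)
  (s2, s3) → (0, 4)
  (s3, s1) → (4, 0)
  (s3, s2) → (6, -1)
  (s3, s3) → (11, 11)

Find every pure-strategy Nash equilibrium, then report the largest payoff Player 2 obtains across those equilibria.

12

Both s1 is a pure NE (Player 1: 6 ≥ 4; Player 2: 12 ≥ 9). Player 2 gets 12.
Both s3 is a pure NE (Player 1: 11 ≥ 1; Player 2: 11 ≥ 0). Player 2 gets 11.
Every other cell has a profitable deviation for at least one player. Highest of {12, 11} is 12.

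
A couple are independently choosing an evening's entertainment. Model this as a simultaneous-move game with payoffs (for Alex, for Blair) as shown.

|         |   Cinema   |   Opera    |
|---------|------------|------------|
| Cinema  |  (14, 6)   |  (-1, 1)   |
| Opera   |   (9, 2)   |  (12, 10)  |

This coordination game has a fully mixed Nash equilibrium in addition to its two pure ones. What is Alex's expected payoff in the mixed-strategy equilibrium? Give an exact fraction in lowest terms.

Blair mixes with probability q on Cinema, chosen so Alex is indifferent: 14q + (-1)(1−q) = 9q + 12(1−q) gives q = 13/18.
Alex's expected payoff (from either row, since indifferent) is 14·13/18 + (-1)·5/18 = 59/6.

59/6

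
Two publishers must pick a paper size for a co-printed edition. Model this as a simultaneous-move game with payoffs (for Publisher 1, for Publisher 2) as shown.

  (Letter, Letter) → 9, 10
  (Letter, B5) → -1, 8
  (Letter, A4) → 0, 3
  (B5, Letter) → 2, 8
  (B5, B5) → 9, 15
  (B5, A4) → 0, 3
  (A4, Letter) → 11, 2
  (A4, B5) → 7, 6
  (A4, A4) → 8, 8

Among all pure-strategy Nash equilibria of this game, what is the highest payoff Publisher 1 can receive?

Both B5 is a pure NE (Publisher 1: 9 ≥ 7; Publisher 2: 15 ≥ 8). Publisher 1 gets 9.
Both A4 is a pure NE (Publisher 1: 8 ≥ 0; Publisher 2: 8 ≥ 6). Publisher 1 gets 8.
Every other cell has a profitable deviation for at least one player. Highest of {9, 8} is 9.

9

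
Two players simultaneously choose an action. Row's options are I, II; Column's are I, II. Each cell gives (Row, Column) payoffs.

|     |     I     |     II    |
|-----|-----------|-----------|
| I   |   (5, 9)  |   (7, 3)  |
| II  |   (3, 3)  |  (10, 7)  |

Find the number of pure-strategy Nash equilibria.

2

Both I: Row gets 5 (best alternative 3); Column gets 9 (best alternative 3). Neither deviates — NE.
Both II: Row gets 10 (best alternative 7); Column gets 7 (best alternative 3). Neither deviates — NE.
(I, II) is not a NE: Row would switch to II (10 > 7).
No other cell survives both best-response checks, so there are 2 pure NE.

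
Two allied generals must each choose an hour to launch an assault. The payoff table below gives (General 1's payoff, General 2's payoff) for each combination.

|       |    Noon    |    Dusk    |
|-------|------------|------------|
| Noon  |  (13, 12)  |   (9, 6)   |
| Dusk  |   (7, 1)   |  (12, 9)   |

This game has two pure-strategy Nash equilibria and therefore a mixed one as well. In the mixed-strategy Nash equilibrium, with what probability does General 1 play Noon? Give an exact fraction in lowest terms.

4/7

General 1's mix p on Noon must make General 2 indifferent between Noon and Dusk.
General 2's payoff from Noon: 12p + 1(1−p). From Dusk: 6p + 9(1−p).
Set equal: 6p = 8(1−p) → p = 8/14 = 4/7.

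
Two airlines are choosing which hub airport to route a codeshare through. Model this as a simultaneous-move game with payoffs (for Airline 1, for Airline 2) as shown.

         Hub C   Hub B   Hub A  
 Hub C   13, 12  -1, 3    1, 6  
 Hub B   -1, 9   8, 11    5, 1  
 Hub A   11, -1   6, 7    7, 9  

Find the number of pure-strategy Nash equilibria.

Both Hub C: Airline 1 gets 13 (best alternative 11); Airline 2 gets 12 (best alternative 6). Neither deviates — NE.
Both Hub B: Airline 1 gets 8 (best alternative 6); Airline 2 gets 11 (best alternative 9). Neither deviates — NE.
Both Hub A: Airline 1 gets 7 (best alternative 5); Airline 2 gets 9 (best alternative 7). Neither deviates — NE.
(Hub A, Hub B) is not a NE: Airline 1 would switch to Hub B (8 > 6).
No other cell survives both best-response checks, so there are 3 pure NE.

3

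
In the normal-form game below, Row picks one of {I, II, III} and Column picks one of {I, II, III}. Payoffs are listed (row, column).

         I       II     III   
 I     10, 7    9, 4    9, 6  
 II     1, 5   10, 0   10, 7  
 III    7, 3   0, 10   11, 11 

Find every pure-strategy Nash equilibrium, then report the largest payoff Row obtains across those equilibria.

Both I is a pure NE (Row: 10 ≥ 7; Column: 7 ≥ 6). Row gets 10.
Both III is a pure NE (Row: 11 ≥ 10; Column: 11 ≥ 10). Row gets 11.
Every other cell has a profitable deviation for at least one player. Highest of {10, 11} is 11.

11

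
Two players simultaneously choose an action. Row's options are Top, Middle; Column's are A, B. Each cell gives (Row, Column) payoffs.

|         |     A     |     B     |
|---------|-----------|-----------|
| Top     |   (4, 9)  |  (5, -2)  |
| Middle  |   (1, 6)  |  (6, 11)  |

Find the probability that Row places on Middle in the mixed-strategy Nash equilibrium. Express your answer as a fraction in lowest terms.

11/16

Row's mix p on Top must make Column indifferent between A and B.
Column's payoff from A: 9p + 6(1−p). From B: (-2)p + 11(1−p).
Set equal: 11p = 5(1−p) → p = 5/16.
Probability on Middle is 1 − 5/16 = 11/16.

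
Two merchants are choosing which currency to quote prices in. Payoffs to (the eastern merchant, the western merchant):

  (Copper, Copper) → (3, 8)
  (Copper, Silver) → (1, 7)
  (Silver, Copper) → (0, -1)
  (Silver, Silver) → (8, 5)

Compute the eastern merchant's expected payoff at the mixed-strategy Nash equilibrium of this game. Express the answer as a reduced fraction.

12/5

The western merchant mixes with probability q on Copper, chosen so the eastern merchant is indifferent: 3q + 1(1−q) = 0q + 8(1−q) gives q = 7/10.
The eastern merchant's expected payoff (from either row, since indifferent) is 3·7/10 + 1·3/10 = 12/5.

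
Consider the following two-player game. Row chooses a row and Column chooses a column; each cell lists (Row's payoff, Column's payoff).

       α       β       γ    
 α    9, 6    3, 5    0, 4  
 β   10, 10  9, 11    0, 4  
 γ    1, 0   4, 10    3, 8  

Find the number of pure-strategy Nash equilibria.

Both β: Row gets 9 (best alternative 4); Column gets 11 (best alternative 10). Neither deviates — NE.
Both γ is not a NE: Column would switch to β (10 > 8).
No other cell survives both best-response checks, so there is 1 pure NE.

1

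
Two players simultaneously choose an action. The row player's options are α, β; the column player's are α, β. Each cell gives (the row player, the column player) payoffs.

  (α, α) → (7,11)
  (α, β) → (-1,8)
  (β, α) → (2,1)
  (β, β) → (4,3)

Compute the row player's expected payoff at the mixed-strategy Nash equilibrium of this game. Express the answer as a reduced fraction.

The column player mixes with probability q on α, chosen so the row player is indifferent: 7q + (-1)(1−q) = 2q + 4(1−q) gives q = 1/2.
The row player's expected payoff (from either row, since indifferent) is 7·1/2 + (-1)·1/2 = 3.

3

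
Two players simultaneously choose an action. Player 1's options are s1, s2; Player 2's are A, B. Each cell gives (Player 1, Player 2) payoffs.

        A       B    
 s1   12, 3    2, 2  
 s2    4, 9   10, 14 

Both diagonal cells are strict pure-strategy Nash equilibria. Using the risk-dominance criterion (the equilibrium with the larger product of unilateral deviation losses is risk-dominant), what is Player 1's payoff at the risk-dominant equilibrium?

At (s1, A): Player 1 loses 12 − 4 = 8 by deviating; Player 2 loses 3 − 2 = 1. Product = 8·1 = 8.
At (s2, B): Player 1 loses 10 − 2 = 8 by deviating; Player 2 loses 14 − 9 = 5. Product = 8·5 = 40.
40 > 8, so (s2, B) is risk-dominant. Player 1's payoff there is 10.

10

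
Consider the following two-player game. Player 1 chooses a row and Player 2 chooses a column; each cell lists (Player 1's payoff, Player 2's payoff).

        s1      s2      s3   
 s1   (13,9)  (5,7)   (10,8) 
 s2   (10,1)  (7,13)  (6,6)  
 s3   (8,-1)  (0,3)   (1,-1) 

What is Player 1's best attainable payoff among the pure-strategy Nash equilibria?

Both s1 is a pure NE (Player 1: 13 ≥ 10; Player 2: 9 ≥ 8). Player 1 gets 13.
Both s2 is a pure NE (Player 1: 7 ≥ 5; Player 2: 13 ≥ 6). Player 1 gets 7.
Every other cell has a profitable deviation for at least one player. Highest of {13, 7} is 13.

13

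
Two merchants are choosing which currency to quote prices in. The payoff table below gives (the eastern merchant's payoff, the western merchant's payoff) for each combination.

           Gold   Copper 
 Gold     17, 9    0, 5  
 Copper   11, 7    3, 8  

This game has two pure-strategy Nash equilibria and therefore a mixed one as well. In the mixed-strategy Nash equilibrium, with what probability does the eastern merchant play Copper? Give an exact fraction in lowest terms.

4/5

The eastern merchant's mix p on Gold must make the western merchant indifferent between Gold and Copper.
The western merchant's payoff from Gold: 9p + 7(1−p). From Copper: 5p + 8(1−p).
Set equal: 4p = 1(1−p) → p = 1/5.
Probability on Copper is 1 − 1/5 = 4/5.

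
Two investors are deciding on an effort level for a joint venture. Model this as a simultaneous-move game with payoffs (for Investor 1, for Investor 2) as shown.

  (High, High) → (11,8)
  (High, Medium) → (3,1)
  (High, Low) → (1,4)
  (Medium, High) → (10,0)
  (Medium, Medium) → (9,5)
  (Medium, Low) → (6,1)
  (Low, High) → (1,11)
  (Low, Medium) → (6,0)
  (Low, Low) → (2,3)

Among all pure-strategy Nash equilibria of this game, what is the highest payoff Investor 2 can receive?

8

Both High is a pure NE (Investor 1: 11 ≥ 10; Investor 2: 8 ≥ 4). Investor 2 gets 8.
Both Medium is a pure NE (Investor 1: 9 ≥ 6; Investor 2: 5 ≥ 1). Investor 2 gets 5.
Every other cell has a profitable deviation for at least one player. Highest of {8, 5} is 8.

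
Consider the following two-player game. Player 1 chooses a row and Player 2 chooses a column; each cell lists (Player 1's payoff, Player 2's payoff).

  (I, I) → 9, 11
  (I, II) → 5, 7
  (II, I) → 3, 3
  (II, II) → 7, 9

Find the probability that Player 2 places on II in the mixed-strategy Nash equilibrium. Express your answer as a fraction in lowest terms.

3/4

Player 2's mix q on I must make Player 1 indifferent between I and II.
Player 1's payoff from I: 9q + 5(1−q). From II: 3q + 7(1−q).
Set equal: 6q = 2(1−q) → q = 2/8 = 1/4.
Probability on II is 1 − 1/4 = 3/4.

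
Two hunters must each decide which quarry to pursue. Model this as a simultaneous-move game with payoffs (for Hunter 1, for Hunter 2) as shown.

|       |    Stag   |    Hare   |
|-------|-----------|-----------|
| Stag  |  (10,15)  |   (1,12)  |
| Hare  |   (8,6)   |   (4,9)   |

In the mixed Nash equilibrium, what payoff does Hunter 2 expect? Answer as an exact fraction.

Hunter 1 mixes with probability p on Stag, chosen so Hunter 2 is indifferent: 15p + 6(1−p) = 12p + 9(1−p) gives p = 1/2.
Hunter 2's expected payoff is 15·1/2 + 6·1/2 = 21/2.

21/2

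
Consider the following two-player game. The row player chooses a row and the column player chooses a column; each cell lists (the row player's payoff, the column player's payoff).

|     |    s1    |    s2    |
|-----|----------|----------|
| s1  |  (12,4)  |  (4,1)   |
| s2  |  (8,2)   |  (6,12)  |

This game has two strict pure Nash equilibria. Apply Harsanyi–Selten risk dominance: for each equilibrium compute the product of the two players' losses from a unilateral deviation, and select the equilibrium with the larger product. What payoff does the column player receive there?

12

At both s1: the row player loses 12 − 8 = 4 by deviating; the column player loses 4 − 1 = 3. Product = 4·3 = 12.
At both s2: the row player loses 6 − 4 = 2 by deviating; the column player loses 12 − 2 = 10. Product = 2·10 = 20.
20 > 12, so both s2 is risk-dominant. The column player's payoff there is 12.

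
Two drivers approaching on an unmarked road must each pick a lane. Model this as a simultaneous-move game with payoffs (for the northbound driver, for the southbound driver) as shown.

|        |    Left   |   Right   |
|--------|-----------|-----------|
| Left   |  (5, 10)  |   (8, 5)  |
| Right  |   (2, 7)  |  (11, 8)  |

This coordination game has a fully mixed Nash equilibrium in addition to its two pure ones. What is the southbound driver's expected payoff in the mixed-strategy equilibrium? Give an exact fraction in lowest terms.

15/2

The northbound driver mixes with probability p on Left, chosen so the southbound driver is indifferent: 10p + 7(1−p) = 5p + 8(1−p) gives p = 1/6.
The southbound driver's expected payoff is 10·1/6 + 7·5/6 = 15/2.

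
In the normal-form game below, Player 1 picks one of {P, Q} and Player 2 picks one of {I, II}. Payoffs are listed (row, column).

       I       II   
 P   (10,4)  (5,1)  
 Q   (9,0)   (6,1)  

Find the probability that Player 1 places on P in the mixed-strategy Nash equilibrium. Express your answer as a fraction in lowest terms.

1/4

Player 1's mix p on P must make Player 2 indifferent between I and II.
Player 2's payoff from I: 4p + 0(1−p). From II: 1p + 1(1−p).
Set equal: 3p = 1(1−p) → p = 1/4.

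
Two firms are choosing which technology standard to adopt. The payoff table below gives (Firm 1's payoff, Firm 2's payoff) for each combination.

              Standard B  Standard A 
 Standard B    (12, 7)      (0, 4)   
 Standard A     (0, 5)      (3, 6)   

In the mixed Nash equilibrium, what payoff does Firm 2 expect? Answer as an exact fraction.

11/2

Firm 1 mixes with probability p on Standard B, chosen so Firm 2 is indifferent: 7p + 5(1−p) = 4p + 6(1−p) gives p = 1/4.
Firm 2's expected payoff is 7·1/4 + 5·3/4 = 11/2.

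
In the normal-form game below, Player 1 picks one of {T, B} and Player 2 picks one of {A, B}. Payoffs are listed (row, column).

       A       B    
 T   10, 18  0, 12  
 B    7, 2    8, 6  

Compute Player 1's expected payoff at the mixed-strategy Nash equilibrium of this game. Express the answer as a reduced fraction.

80/11

Player 2 mixes with probability q on A, chosen so Player 1 is indifferent: 10q + 0(1−q) = 7q + 8(1−q) gives q = 8/11.
Player 1's expected payoff (from either row, since indifferent) is 10·8/11 + 0·3/11 = 80/11.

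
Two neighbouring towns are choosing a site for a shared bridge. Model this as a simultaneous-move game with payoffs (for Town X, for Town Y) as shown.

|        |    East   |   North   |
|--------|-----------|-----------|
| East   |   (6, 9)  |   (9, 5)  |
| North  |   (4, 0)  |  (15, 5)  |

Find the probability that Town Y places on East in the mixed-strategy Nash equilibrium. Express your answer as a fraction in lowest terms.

3/4

Town Y's mix q on East must make Town X indifferent between East and North.
Town X's payoff from East: 6q + 9(1−q). From North: 4q + 15(1−q).
Set equal: 2q = 6(1−q) → q = 6/8 = 3/4.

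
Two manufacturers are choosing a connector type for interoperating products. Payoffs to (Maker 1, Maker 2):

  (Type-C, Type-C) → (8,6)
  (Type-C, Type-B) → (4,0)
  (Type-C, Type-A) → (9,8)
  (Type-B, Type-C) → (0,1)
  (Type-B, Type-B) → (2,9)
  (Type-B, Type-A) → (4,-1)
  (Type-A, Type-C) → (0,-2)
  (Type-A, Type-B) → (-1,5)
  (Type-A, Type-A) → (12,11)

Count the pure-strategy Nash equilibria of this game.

1

Both Type-A: Maker 1 gets 12 (best alternative 9); Maker 2 gets 11 (best alternative 5). Neither deviates — NE.
Both Type-B is not a NE: Maker 1 would switch to Type-C (4 > 2).
No other cell survives both best-response checks, so there is 1 pure NE.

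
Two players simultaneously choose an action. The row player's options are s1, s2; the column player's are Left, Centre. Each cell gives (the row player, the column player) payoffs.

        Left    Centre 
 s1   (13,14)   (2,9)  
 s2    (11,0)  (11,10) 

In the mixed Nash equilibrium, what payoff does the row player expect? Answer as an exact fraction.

11

The column player mixes with probability q on Left, chosen so the row player is indifferent: 13q + 2(1−q) = 11q + 11(1−q) gives q = 9/11.
The row player's expected payoff (from either row, since indifferent) is 13·9/11 + 2·2/11 = 11.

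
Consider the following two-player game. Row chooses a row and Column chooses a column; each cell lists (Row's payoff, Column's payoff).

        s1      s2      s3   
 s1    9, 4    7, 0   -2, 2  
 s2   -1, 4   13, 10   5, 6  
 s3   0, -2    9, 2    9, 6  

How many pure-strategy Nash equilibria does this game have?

3

Both s1: Row gets 9 (best alternative 0); Column gets 4 (best alternative 2). Neither deviates — NE.
Both s2: Row gets 13 (best alternative 9); Column gets 10 (best alternative 6). Neither deviates — NE.
Both s3: Row gets 9 (best alternative 5); Column gets 6 (best alternative 2). Neither deviates — NE.
(s2, s3) is not a NE: Row would switch to s3 (9 > 5).
No other cell survives both best-response checks, so there are 3 pure NE.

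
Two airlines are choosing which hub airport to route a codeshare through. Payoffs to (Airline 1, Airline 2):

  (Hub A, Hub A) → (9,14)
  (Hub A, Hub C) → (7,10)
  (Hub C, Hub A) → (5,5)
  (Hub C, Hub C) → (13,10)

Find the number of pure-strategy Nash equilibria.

2

Both Hub A: Airline 1 gets 9 (best alternative 5); Airline 2 gets 14 (best alternative 10). Neither deviates — NE.
Both Hub C: Airline 1 gets 13 (best alternative 7); Airline 2 gets 10 (best alternative 5). Neither deviates — NE.
(Hub C, Hub A) is not a NE: Airline 1 would switch to Hub A (9 > 5).
No other cell survives both best-response checks, so there are 2 pure NE.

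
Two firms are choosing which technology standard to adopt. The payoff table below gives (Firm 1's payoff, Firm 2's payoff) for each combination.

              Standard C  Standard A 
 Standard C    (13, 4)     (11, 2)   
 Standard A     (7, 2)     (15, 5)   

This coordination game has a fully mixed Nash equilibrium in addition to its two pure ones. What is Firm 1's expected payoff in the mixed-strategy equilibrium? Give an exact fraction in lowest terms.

Firm 2 mixes with probability q on Standard C, chosen so Firm 1 is indifferent: 13q + 11(1−q) = 7q + 15(1−q) gives q = 2/5.
Firm 1's expected payoff (from either row, since indifferent) is 13·2/5 + 11·3/5 = 59/5.

59/5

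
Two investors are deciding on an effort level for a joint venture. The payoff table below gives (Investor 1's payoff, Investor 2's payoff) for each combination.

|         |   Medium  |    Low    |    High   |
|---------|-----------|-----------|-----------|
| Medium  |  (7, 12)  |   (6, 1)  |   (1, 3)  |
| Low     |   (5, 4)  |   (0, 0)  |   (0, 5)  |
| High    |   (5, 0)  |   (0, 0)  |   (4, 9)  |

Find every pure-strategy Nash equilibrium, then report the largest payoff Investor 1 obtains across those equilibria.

Both Medium is a pure NE (Investor 1: 7 ≥ 5; Investor 2: 12 ≥ 3). Investor 1 gets 7.
Both High is a pure NE (Investor 1: 4 ≥ 1; Investor 2: 9 ≥ 0). Investor 1 gets 4.
Every other cell has a profitable deviation for at least one player. Highest of {7, 4} is 7.

7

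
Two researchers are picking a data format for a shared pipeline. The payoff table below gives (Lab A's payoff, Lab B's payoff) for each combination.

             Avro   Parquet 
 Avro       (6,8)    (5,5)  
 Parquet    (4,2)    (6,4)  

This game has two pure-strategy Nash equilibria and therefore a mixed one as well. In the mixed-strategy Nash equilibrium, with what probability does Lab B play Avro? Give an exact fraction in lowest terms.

1/3

Lab B's mix q on Avro must make Lab A indifferent between Avro and Parquet.
Lab A's payoff from Avro: 6q + 5(1−q). From Parquet: 4q + 6(1−q).
Set equal: 2q = 1(1−q) → q = 1/3.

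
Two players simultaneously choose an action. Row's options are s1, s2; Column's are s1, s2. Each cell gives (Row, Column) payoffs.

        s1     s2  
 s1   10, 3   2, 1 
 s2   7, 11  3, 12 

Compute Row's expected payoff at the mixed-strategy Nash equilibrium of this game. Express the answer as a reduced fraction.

4

Column mixes with probability q on s1, chosen so Row is indifferent: 10q + 2(1−q) = 7q + 3(1−q) gives q = 1/4.
Row's expected payoff (from either row, since indifferent) is 10·1/4 + 2·3/4 = 4.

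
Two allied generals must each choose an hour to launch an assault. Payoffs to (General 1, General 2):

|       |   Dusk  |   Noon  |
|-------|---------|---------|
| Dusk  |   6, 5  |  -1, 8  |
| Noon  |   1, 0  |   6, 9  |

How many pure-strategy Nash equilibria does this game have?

Both Noon: General 1 gets 6 (best alternative -1); General 2 gets 9 (best alternative 0). Neither deviates — NE.
Both Dusk is not a NE: General 2 would switch to Noon (8 > 5).
No other cell survives both best-response checks, so there is 1 pure NE.

1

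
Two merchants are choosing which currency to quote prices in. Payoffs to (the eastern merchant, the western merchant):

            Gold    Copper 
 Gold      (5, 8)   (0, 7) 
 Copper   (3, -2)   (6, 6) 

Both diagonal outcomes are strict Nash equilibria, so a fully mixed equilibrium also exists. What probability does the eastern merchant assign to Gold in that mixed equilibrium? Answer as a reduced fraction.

8/9

The eastern merchant's mix p on Gold must make the western merchant indifferent between Gold and Copper.
The western merchant's payoff from Gold: 8p + (-2)(1−p). From Copper: 7p + 6(1−p).
Set equal: 1p = 8(1−p) → p = 8/9.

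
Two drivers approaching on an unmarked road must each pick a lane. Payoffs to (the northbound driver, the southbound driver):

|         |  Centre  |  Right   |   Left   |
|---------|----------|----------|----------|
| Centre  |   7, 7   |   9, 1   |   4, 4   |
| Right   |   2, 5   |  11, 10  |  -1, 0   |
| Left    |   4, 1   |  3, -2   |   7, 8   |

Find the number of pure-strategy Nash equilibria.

Both Centre: the northbound driver gets 7 (best alternative 4); the southbound driver gets 7 (best alternative 4). Neither deviates — NE.
Both Right: the northbound driver gets 11 (best alternative 9); the southbound driver gets 10 (best alternative 5). Neither deviates — NE.
Both Left: the northbound driver gets 7 (best alternative 4); the southbound driver gets 8 (best alternative 1). Neither deviates — NE.
(Left, Centre) is not a NE: the northbound driver would switch to Centre (7 > 4).
No other cell survives both best-response checks, so there are 3 pure NE.

3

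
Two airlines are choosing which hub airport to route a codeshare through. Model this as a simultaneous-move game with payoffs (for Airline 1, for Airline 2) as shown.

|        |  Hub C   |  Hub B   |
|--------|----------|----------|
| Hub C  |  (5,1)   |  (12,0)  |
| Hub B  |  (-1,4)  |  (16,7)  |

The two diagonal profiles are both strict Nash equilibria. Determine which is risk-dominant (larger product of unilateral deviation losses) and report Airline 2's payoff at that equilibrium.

At both Hub C: Airline 1 loses 5 − (-1) = 6 by deviating; Airline 2 loses 1 − 0 = 1. Product = 6·1 = 6.
At both Hub B: Airline 1 loses 16 − 12 = 4 by deviating; Airline 2 loses 7 − 4 = 3. Product = 4·3 = 12.
12 > 6, so both Hub B is risk-dominant. Airline 2's payoff there is 7.

7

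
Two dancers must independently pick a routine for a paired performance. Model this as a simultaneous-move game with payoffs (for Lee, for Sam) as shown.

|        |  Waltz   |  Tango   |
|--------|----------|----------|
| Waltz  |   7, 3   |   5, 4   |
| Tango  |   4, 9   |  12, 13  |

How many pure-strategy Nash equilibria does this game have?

1

Both Tango: Lee gets 12 (best alternative 5); Sam gets 13 (best alternative 9). Neither deviates — NE.
Both Waltz is not a NE: Sam would switch to Tango (4 > 3).
No other cell survives both best-response checks, so there is 1 pure NE.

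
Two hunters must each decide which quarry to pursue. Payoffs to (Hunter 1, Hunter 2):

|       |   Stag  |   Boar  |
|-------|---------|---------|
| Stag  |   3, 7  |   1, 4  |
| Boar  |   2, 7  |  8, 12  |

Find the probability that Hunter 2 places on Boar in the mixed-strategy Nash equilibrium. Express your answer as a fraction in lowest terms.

Hunter 2's mix q on Stag must make Hunter 1 indifferent between Stag and Boar.
Hunter 1's payoff from Stag: 3q + 1(1−q). From Boar: 2q + 8(1−q).
Set equal: 1q = 7(1−q) → q = 7/8.
Probability on Boar is 1 − 7/8 = 1/8.

1/8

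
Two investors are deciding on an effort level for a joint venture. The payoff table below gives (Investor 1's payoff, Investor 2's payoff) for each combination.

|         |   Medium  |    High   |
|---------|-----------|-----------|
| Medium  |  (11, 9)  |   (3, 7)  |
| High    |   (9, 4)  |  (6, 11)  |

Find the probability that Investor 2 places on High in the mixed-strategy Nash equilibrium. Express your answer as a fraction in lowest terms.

Investor 2's mix q on Medium must make Investor 1 indifferent between Medium and High.
Investor 1's payoff from Medium: 11q + 3(1−q). From High: 9q + 6(1−q).
Set equal: 2q = 3(1−q) → q = 3/5.
Probability on High is 1 − 3/5 = 2/5.

2/5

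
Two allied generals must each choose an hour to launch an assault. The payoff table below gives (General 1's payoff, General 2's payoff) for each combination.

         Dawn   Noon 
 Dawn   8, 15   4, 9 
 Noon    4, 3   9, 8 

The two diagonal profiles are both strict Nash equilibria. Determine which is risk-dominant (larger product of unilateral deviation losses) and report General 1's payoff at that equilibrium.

9

At both Dawn: General 1 loses 8 − 4 = 4 by deviating; General 2 loses 15 − 9 = 6. Product = 4·6 = 24.
At both Noon: General 1 loses 9 − 4 = 5 by deviating; General 2 loses 8 − 3 = 5. Product = 5·5 = 25.
25 > 24, so both Noon is risk-dominant. General 1's payoff there is 9.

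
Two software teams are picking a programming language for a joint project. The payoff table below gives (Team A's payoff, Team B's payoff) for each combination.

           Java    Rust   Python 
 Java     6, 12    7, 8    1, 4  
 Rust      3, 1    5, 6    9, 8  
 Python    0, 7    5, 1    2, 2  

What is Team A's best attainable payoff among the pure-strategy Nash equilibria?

9

Both Java is a pure NE (Team A: 6 ≥ 3; Team B: 12 ≥ 8). Team A gets 6.
(Rust, Python) is a pure NE (Team A: 9 ≥ 2; Team B: 8 ≥ 6). Team A gets 9.
Every other cell has a profitable deviation for at least one player. Highest of {6, 9} is 9.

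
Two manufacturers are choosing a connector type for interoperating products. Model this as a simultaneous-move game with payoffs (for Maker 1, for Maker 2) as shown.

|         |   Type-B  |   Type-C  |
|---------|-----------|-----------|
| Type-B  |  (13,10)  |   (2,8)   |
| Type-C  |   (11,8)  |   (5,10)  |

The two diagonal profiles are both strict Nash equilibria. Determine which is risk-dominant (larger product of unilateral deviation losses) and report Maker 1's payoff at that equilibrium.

At both Type-B: Maker 1 loses 13 − 11 = 2 by deviating; Maker 2 loses 10 − 8 = 2. Product = 2·2 = 4.
At both Type-C: Maker 1 loses 5 − 2 = 3 by deviating; Maker 2 loses 10 − 8 = 2. Product = 3·2 = 6.
6 > 4, so both Type-C is risk-dominant. Maker 1's payoff there is 5.

5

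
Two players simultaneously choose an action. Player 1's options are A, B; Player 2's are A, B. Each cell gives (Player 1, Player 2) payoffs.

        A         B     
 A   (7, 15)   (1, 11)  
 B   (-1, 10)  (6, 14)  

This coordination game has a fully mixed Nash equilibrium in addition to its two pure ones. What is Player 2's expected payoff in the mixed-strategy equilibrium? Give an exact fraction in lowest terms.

Player 1 mixes with probability p on A, chosen so Player 2 is indifferent: 15p + 10(1−p) = 11p + 14(1−p) gives p = 1/2.
Player 2's expected payoff is 15·1/2 + 10·1/2 = 25/2.

25/2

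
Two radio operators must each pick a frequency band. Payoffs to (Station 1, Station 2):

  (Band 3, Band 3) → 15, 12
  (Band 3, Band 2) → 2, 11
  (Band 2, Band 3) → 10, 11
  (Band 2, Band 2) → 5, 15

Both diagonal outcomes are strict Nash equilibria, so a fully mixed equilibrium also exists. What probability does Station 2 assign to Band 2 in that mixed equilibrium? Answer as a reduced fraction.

5/8

Station 2's mix q on Band 3 must make Station 1 indifferent between Band 3 and Band 2.
Station 1's payoff from Band 3: 15q + 2(1−q). From Band 2: 10q + 5(1−q).
Set equal: 5q = 3(1−q) → q = 3/8.
Probability on Band 2 is 1 − 3/8 = 5/8.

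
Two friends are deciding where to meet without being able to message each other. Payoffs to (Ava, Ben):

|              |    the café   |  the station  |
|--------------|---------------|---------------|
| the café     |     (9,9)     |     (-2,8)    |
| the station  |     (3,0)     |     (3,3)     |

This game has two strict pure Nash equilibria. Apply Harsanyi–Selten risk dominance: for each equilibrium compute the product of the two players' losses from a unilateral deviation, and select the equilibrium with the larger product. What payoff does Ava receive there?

At both the café: Ava loses 9 − 3 = 6 by deviating; Ben loses 9 − 8 = 1. Product = 6·1 = 6.
At both the station: Ava loses 3 − (-2) = 5 by deviating; Ben loses 3 − 0 = 3. Product = 5·3 = 15.
15 > 6, so both the station is risk-dominant. Ava's payoff there is 3.

3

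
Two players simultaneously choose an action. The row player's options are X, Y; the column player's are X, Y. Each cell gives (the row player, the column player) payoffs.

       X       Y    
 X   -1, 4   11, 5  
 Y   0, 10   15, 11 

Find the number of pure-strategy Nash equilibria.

Both Y: the row player gets 15 (best alternative 11); the column player gets 11 (best alternative 10). Neither deviates — NE.
Both X is not a NE: the row player would switch to Y (0 > -1).
No other cell survives both best-response checks, so there is 1 pure NE.

1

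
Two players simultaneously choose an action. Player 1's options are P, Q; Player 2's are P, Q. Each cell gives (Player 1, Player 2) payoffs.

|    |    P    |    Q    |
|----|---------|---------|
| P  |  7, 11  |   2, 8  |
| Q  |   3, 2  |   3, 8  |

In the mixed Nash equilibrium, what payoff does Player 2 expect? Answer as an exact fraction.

Player 1 mixes with probability p on P, chosen so Player 2 is indifferent: 11p + 2(1−p) = 8p + 8(1−p) gives p = 2/3.
Player 2's expected payoff is 11·2/3 + 2·1/3 = 8.

8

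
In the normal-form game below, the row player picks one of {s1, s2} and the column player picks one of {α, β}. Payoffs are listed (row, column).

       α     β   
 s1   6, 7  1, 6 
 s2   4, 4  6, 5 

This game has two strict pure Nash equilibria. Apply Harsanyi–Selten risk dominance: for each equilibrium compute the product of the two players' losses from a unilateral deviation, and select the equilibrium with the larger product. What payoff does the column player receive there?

At (s1, α): the row player loses 6 − 4 = 2 by deviating; the column player loses 7 − 6 = 1. Product = 2·1 = 2.
At (s2, β): the row player loses 6 − 1 = 5 by deviating; the column player loses 5 − 4 = 1. Product = 5·1 = 5.
5 > 2, so (s2, β) is risk-dominant. The column player's payoff there is 5.

5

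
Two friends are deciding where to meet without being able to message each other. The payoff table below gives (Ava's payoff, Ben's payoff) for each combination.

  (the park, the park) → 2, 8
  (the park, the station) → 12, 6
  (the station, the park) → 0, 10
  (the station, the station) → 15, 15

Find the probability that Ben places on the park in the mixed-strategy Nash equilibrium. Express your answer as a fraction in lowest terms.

Ben's mix q on the park must make Ava indifferent between the park and the station.
Ava's payoff from the park: 2q + 12(1−q). From the station: 0q + 15(1−q).
Set equal: 2q = 3(1−q) → q = 3/5.

3/5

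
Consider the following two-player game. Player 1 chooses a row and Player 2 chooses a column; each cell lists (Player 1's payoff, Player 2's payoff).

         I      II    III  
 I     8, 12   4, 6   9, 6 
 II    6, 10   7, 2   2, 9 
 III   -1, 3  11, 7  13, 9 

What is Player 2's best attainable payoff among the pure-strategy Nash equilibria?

Both I is a pure NE (Player 1: 8 ≥ 6; Player 2: 12 ≥ 6). Player 2 gets 12.
Both III is a pure NE (Player 1: 13 ≥ 9; Player 2: 9 ≥ 7). Player 2 gets 9.
Every other cell has a profitable deviation for at least one player. Highest of {12, 9} is 12.

12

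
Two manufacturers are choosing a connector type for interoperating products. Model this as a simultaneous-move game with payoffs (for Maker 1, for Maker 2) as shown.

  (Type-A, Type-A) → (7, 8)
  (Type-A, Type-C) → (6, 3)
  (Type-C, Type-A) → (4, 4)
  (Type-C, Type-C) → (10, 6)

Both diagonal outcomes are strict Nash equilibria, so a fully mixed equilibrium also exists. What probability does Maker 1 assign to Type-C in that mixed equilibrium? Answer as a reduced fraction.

Maker 1's mix p on Type-A must make Maker 2 indifferent between Type-A and Type-C.
Maker 2's payoff from Type-A: 8p + 4(1−p). From Type-C: 3p + 6(1−p).
Set equal: 5p = 2(1−p) → p = 2/7.
Probability on Type-C is 1 − 2/7 = 5/7.

5/7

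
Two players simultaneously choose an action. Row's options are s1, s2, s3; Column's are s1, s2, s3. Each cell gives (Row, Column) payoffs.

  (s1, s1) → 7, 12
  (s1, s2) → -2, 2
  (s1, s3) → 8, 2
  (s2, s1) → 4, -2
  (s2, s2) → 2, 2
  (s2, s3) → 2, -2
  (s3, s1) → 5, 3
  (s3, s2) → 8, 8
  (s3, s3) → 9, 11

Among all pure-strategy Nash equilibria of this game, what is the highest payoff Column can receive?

Both s1 is a pure NE (Row: 7 ≥ 5; Column: 12 ≥ 2). Column gets 12.
Both s3 is a pure NE (Row: 9 ≥ 8; Column: 11 ≥ 8). Column gets 11.
Every other cell has a profitable deviation for at least one player. Highest of {12, 11} is 12.

12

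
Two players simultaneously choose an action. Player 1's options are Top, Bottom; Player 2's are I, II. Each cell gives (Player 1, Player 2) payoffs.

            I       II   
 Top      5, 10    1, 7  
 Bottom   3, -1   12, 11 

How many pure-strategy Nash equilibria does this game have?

2

(Top, I): Player 1 gets 5 (best alternative 3); Player 2 gets 10 (best alternative 7). Neither deviates — NE.
(Bottom, II): Player 1 gets 12 (best alternative 1); Player 2 gets 11 (best alternative -1). Neither deviates — NE.
(Bottom, I) is not a NE: Player 1 would switch to Top (5 > 3).
No other cell survives both best-response checks, so there are 2 pure NE.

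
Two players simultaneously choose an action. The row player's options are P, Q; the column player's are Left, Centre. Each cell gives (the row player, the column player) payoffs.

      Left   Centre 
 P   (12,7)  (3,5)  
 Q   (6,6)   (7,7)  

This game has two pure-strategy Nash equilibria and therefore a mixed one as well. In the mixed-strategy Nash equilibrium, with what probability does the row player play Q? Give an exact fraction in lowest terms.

The row player's mix p on P must make the column player indifferent between Left and Centre.
The column player's payoff from Left: 7p + 6(1−p). From Centre: 5p + 7(1−p).
Set equal: 2p = 1(1−p) → p = 1/3.
Probability on Q is 1 − 1/3 = 2/3.

2/3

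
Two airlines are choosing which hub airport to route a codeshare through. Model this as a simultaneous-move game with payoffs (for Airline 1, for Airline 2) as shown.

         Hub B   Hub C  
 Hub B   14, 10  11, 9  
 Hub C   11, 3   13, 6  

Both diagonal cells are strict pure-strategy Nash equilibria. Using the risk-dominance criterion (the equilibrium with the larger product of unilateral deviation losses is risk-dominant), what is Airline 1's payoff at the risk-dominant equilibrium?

13

At both Hub B: Airline 1 loses 14 − 11 = 3 by deviating; Airline 2 loses 10 − 9 = 1. Product = 3·1 = 3.
At both Hub C: Airline 1 loses 13 − 11 = 2 by deviating; Airline 2 loses 6 − 3 = 3. Product = 2·3 = 6.
6 > 3, so both Hub C is risk-dominant. Airline 1's payoff there is 13.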